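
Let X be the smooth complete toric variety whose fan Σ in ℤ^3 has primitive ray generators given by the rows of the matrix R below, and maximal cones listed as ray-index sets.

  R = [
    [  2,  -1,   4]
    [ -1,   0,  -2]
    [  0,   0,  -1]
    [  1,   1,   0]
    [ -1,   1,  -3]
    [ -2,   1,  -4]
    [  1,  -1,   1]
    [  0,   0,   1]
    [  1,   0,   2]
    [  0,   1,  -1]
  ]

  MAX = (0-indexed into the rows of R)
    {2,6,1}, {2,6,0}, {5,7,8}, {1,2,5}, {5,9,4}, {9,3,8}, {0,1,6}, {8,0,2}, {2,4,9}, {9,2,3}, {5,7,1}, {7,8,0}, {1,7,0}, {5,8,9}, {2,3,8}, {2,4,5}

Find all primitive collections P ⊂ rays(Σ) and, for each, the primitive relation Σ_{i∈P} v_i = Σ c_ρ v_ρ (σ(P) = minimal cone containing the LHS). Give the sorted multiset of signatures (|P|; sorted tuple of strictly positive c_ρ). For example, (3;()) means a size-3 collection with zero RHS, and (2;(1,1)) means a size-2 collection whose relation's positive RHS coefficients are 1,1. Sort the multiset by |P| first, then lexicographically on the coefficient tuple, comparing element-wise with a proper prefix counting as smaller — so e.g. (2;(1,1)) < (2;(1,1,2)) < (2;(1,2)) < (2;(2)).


|primitive collections| = 25. Relations:

  {0,5}:  v_{0} + v_{5} = 0  ⟹  sig = (2;())
  {1,8}:  v_{1} + v_{8} = 0  ⟹  sig = (2;())
  {2,7}:  v_{2} + v_{7} = 0  ⟹  sig = (2;())
  {1,9}:  v_{1} + v_{9} = v_{4}  ⟹  sig = (2;(1))
  {4,8}:  v_{4} + v_{8} = v_{9}  ⟹  sig = (2;(1))
  {0,4}:  v_{0} + v_{4} = v_{2} + v_{8}  ⟹  sig = (2;(1,1))
  {1,3}:  v_{1} + v_{3} = v_{2} + v_{9}  ⟹  sig = (2;(1,1))
  {1,4}:  v_{1} + v_{4} = v_{2} + v_{5}  ⟹  sig = (2;(1,1))
  {3,5}:  v_{3} + v_{5} = v_{4} + v_{9}  ⟹  sig = (2;(1,1))
  {3,7}:  v_{3} + v_{7} = v_{8} + v_{9}  ⟹  sig = (2;(1,1))
  {4,7}:  v_{4} + v_{7} = v_{5} + v_{8}  ⟹  sig = (2;(1,1))
  {5,6}:  v_{5} + v_{6} = v_{1} + v_{2}  ⟹  sig = (2;(1,1))
  {6,7}:  v_{6} + v_{7} = v_{0} + v_{1}  ⟹  sig = (2;(1,1))
  {6,8}:  v_{6} + v_{8} = v_{0} + v_{2}  ⟹  sig = (2;(1,1))
  {0,9}:  v_{0} + v_{9} = v_{2} + 2·v_{8}  ⟹  sig = (2;(1,2))
  {3,4}:  v_{3} + v_{4} = v_{2} + 2·v_{9}  ⟹  sig = (2;(1,2))
  {6,9}:  v_{6} + v_{9} = 2·v_{2} + v_{8}  ⟹  sig = (2;(1,2))
  {7,9}:  v_{7} + v_{9} = v_{5} + 2·v_{8}  ⟹  sig = (2;(1,2))
  {4,6}:  v_{4} + v_{6} = 2·v_{2}  ⟹  sig = (2;(2))
  {0,3}:  v_{0} + v_{3} = 2·v_{2} + 3·v_{8}  ⟹  sig = (2;(2,3))
  {3,6}:  v_{3} + v_{6} = 3·v_{2} + 2·v_{8}  ⟹  sig = (2;(2,3))
  {0,1,2}:  v_{0} + v_{1} + v_{2} = v_{6}  ⟹  sig = (3;(1))
  {2,5,8}:  v_{2} + v_{5} + v_{8} = v_{4}  ⟹  sig = (3;(1))
  {2,8,9}:  v_{2} + v_{8} + v_{9} = v_{3}  ⟹  sig = (3;(1))
  {2,5,9}:  v_{2} + v_{5} + v_{9} = 2·v_{4}  ⟹  sig = (3;(2))

so the primitive-relation signature multiset is
{ (2;()) ×3,  (2;(1)) ×2,  (2;(1,1)) ×9,  (2;(1,2)) ×4,  (2;(2)),  (2;(2,3)) ×2,  (3;(1)) ×3,  (3;(2)) }


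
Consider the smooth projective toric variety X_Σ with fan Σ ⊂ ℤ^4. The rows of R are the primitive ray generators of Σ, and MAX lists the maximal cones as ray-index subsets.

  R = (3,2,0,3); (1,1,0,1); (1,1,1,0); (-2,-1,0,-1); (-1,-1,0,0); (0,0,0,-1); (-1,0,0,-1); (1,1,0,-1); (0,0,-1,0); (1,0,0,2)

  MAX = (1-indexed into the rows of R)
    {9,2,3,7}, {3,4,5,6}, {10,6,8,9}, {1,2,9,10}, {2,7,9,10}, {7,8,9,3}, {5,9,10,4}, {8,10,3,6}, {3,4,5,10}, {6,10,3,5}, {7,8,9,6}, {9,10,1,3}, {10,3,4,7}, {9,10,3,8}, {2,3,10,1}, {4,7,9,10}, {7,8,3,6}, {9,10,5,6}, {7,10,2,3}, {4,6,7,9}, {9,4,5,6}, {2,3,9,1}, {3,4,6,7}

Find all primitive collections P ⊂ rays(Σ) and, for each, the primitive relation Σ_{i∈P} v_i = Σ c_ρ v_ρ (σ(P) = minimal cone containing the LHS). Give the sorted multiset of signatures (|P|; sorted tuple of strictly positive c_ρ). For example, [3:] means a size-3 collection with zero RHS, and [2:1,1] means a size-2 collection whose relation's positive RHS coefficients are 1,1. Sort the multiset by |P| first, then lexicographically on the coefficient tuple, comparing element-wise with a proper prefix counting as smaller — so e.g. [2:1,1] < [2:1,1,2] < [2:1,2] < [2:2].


Δ(Σ) — 10 vertices, 20 min non-faces:

  • {5,7}:  v_{5} + v_{7} = v_{4}  ⟹  sig = [2:1]
  • {5,8}:  v_{5} + v_{8} = v_{6}  ⟹  sig = [2:1]
  • {1,5}:  v_{1} + v_{5} = v_{2} + v_{10}  ⟹  sig = [2:1,1]
  • {2,5}:  v_{2} + v_{5} = v_{7} + v_{10}  ⟹  sig = [2:1,1]
  • {2,6}:  v_{2} + v_{6} = v_{3} + v_{9}  ⟹  sig = [2:1,1]
  • {4,8}:  v_{4} + v_{8} = v_{6} + v_{7}  ⟹  sig = [2:1,1]
  • {1,4}:  v_{1} + v_{4} = v_{2} + v_{7} + v_{10}  ⟹  sig = [2:1,1,1]
  • {2,4}:  v_{2} + v_{4} = 2·v_{7} + v_{10}  ⟹  sig = [2:1,2]
  • {1,6}:  v_{1} + v_{6} = 2·v_{3} + 2·v_{9} + v_{10}  ⟹  sig = [2:1,2,2]
  • {1,8}:  v_{1} + v_{8} = 3·v_{3} + 3·v_{9} + v_{10}  ⟹  sig = [2:1,3,3]
  • {1,7}:  v_{1} + v_{7} = 2·v_{2}  ⟹  sig = [2:2]
  • {2,8}:  v_{2} + v_{8} = 2·v_{3} + 2·v_{9}  ⟹  sig = [2:2,2]
  • {3,5,9}:  v_{3} + v_{5} + v_{9} = 0  ⟹  sig = [3:]
  • {6,7,10}:  v_{6} + v_{7} + v_{10} = 0  ⟹  sig = [3:]
  • {3,4,9}:  v_{3} + v_{4} + v_{9} = v_{7}  ⟹  sig = [3:1]
  • {3,6,9}:  v_{3} + v_{6} + v_{9} = v_{8}  ⟹  sig = [3:1]
  • {4,6,10}:  v_{4} + v_{6} + v_{10} = v_{5}  ⟹  sig = [3:1]
  • {7,8,10}:  v_{7} + v_{8} + v_{10} = v_{3} + v_{9}  ⟹  sig = [3:1,1]
  • {2,3,9,10}:  v_{2} + v_{3} + v_{9} + v_{10} = v_{1}  ⟹  sig = [4:1]
  • {3,7,9,10}:  v_{3} + v_{7} + v_{9} + v_{10} = v_{2}  ⟹  sig = [4:1]

Sorted signature multiset PRS(X):
    |P|=2: 12 collections, coeffs (1), (1), (1,1), (1,1), (1,1), (1,1), (1,1,1), (1,2), (1,2,2), (1,3,3), (2), (2,2)
    |P|=3: 6 collections, coeffs (), (), (1), (1), (1), (1,1)
    |P|=4: 2 collections, coeffs (1), (1)


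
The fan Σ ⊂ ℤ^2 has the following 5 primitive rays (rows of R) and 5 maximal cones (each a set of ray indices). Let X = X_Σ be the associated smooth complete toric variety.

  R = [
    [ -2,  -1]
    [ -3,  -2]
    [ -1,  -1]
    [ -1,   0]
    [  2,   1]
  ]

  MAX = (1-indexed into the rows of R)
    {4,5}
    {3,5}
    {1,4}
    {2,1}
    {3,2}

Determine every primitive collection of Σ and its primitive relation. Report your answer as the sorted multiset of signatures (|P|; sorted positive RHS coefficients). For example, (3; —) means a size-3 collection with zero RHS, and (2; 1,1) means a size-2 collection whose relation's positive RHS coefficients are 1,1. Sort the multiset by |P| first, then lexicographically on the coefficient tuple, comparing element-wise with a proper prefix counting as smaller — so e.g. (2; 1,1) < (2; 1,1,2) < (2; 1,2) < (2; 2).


The 5 primitive collections of Σ (r=5, n=2):

  P = {1,5}:  v_{1} + v_{5} = 0  →  sig = (2; —)
  P = {1,3}:  v_{1} + v_{3} = v_{2}  →  sig = (2; 1)
  P = {2,5}:  v_{2} + v_{5} = v_{3}  →  sig = (2; 1)
  P = {3,4}:  v_{3} + v_{4} = v_{1}  →  sig = (2; 1)
  P = {2,4}:  v_{2} + v_{4} = 2·v_{1}  →  sig = (2; 2)

Signatures (|P|; sorted positive RHS coefficients), sorted:
{ (2; —),  (2; 1) ×3,  (2; 2) }


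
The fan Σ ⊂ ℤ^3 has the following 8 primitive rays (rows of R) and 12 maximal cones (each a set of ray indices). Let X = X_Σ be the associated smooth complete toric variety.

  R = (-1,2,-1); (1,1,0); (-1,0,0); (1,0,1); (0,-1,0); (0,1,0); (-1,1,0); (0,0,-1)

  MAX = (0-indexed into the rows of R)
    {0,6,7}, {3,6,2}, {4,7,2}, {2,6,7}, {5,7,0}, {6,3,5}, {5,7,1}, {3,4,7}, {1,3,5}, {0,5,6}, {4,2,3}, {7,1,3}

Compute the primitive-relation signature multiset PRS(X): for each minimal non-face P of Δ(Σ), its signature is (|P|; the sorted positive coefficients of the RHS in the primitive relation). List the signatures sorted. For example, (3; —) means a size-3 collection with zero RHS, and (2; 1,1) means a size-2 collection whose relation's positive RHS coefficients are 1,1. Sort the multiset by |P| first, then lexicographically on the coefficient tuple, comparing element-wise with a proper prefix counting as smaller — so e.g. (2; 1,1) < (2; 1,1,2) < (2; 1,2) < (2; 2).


The 14 primitive collections of Σ (r=8, n=3):

  P = {4,5}:  v_{4} + v_{5} = 0  ⇒ sig = (2; —)
  P = {1,2}:  v_{1} + v_{2} = v_{5}  ⇒ sig = (2; 1)
  P = {2,5}:  v_{2} + v_{5} = v_{6}  ⇒ sig = (2; 1)
  P = {4,6}:  v_{4} + v_{6} = v_{2}  ⇒ sig = (2; 1)
  P = {0,4}:  v_{0} + v_{4} = v_{6} + v_{7}  ⇒ sig = (2; 1,1)
  P = {1,4}:  v_{1} + v_{4} = v_{3} + v_{7}  ⇒ sig = (2; 1,1)
  P = {0,2}:  v_{0} + v_{2} = 2·v_{6} + v_{7}  ⇒ sig = (2; 1,2)
  P = {0,1}:  v_{0} + v_{1} = 3·v_{5} + v_{7}  ⇒ sig = (2; 1,3)
  P = {0,3}:  v_{0} + v_{3} = 2·v_{5}  ⇒ sig = (2; 2)
  P = {1,6}:  v_{1} + v_{6} = 2·v_{5}  ⇒ sig = (2; 2)
  P = {2,3,7}:  v_{2} + v_{3} + v_{7} = 0  ⇒ sig = (3; —)
  P = {3,5,7}:  v_{3} + v_{5} + v_{7} = v_{1}  ⇒ sig = (3; 1)
  P = {3,6,7}:  v_{3} + v_{6} + v_{7} = v_{5}  ⇒ sig = (3; 1)
  P = {5,6,7}:  v_{5} + v_{6} + v_{7} = v_{0}  ⇒ sig = (3; 1)

Hence PRS(X_Σ) =
    |P|=2: 10 collections, coeffs (), (1), (1), (1), (1,1), (1,1), (1,2), (1,3), (2), (2)
    |P|=3: 4 collections, coeffs (), (1), (1), (1)


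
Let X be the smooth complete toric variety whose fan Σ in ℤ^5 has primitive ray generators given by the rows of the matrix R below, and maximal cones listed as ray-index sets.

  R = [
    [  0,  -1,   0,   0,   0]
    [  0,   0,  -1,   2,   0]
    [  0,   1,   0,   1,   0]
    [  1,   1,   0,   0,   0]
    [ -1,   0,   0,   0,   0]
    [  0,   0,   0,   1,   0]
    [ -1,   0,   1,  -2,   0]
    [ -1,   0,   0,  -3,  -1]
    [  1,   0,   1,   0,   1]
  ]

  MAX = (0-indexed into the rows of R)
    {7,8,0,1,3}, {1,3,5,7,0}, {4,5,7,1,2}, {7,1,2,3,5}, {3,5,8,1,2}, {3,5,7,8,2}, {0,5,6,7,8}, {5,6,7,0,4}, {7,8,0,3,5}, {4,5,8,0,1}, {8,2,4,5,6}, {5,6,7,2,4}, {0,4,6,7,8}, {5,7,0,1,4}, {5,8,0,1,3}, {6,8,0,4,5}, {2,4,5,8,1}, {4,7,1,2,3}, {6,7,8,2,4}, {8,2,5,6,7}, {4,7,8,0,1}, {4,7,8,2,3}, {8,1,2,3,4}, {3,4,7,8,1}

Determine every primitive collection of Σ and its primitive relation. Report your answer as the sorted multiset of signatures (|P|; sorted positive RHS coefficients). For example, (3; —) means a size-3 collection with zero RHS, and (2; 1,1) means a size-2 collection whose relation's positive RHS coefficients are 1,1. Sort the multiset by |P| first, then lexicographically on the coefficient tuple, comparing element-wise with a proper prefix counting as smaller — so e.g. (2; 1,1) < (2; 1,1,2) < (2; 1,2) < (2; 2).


8 collections generate NE(X_Σ); each relation:

  {0,2}:  v_{0} + v_{2} = v_{5}  ⇒ sig = (2; 1)
  {1,6}:  v_{1} + v_{6} = v_{4}  ⇒ sig = (2; 1)
  {3,6}:  v_{3} + v_{6} = v_{2} + v_{7} + v_{8}  ⇒ sig = (2; 1,1,1)
  {0,3,4}:  v_{0} + v_{3} + v_{4} = 0  ⇒ sig = (3; —)
  {3,4,5}:  v_{3} + v_{4} + v_{5} = v_{2}  ⇒ sig = (3; 1)
  {1,5,7,8}:  v_{1} + v_{5} + v_{7} + v_{8} = 0  ⇒ sig = (4; —)
  {4,5,7,8}:  v_{4} + v_{5} + v_{7} + v_{8} = v_{6}  ⇒ sig = (4; 1)
  {1,2,7,8}:  v_{1} + v_{2} + v_{7} + v_{8} = v_{3} + v_{4}  ⇒ sig = (4; 1,1)

Sorted signature multiset PRS(X):
    |P|=2: 3 collections, coeffs (1), (1), (1,1,1)
    |P|=3: 2 collections, coeffs (), (1)
    |P|=4: 3 collections, coeffs (), (1), (1,1)


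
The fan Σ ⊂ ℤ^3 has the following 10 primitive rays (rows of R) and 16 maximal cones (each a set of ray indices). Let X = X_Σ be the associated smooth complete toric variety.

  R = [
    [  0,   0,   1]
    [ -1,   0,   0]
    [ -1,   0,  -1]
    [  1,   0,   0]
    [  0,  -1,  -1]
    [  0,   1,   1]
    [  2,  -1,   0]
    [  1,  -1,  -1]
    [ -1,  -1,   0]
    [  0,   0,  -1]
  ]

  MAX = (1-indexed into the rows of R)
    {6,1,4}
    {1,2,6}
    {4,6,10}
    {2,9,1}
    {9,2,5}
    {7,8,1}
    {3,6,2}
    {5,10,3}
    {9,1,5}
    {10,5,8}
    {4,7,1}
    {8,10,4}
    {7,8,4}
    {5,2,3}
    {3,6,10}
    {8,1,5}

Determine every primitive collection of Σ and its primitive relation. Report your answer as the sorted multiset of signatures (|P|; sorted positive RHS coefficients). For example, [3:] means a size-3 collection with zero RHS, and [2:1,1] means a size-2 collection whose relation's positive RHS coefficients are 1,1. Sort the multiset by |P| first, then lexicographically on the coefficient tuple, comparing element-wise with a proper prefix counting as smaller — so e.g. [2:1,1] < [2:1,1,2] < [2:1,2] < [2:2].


Σ has 23 primitive collections:

  • {1,10}:  v_{1} + v_{10} = 0 ; sig = [2:]
  • {2,4}:  v_{2} + v_{4} = 0 ; sig = [2:]
  • {5,6}:  v_{5} + v_{6} = 0 ; sig = [2:]
  • {1,3}:  v_{1} + v_{3} = v_{2} ; sig = [2:1]
  • {2,8}:  v_{2} + v_{8} = v_{5} ; sig = [2:1]
  • {2,10}:  v_{2} + v_{10} = v_{3} ; sig = [2:1]
  • {3,4}:  v_{3} + v_{4} = v_{10} ; sig = [2:1]
  • {3,7}:  v_{3} + v_{7} = v_{8} ; sig = [2:1]
  • {4,5}:  v_{4} + v_{5} = v_{8} ; sig = [2:1]
  • {6,8}:  v_{6} + v_{8} = v_{4} ; sig = [2:1]
  • {2,7}:  v_{2} + v_{7} = v_{1} + v_{8} ; sig = [2:1,1]
  • {3,8}:  v_{3} + v_{8} = v_{5} + v_{10} ; sig = [2:1,1]
  • {4,9}:  v_{4} + v_{9} = v_{1} + v_{5} ; sig = [2:1,1]
  • {6,9}:  v_{6} + v_{9} = v_{1} + v_{2} ; sig = [2:1,1]
  • {7,10}:  v_{7} + v_{10} = v_{4} + v_{8} ; sig = [2:1,1]
  • {9,10}:  v_{9} + v_{10} = v_{2} + v_{5} ; sig = [2:1,1]
  • {7,9}:  v_{7} + v_{9} = 2·v_{1} + v_{5} + v_{8} ; sig = [2:1,1,2]
  • {3,9}:  v_{3} + v_{9} = 2·v_{2} + v_{5} ; sig = [2:1,2]
  • {5,7}:  v_{5} + v_{7} = v_{1} + 2·v_{8} ; sig = [2:1,2]
  • {6,7}:  v_{6} + v_{7} = v_{1} + 2·v_{4} ; sig = [2:1,2]
  • {8,9}:  v_{8} + v_{9} = v_{1} + 2·v_{5} ; sig = [2:1,2]
  • {1,2,5}:  v_{1} + v_{2} + v_{5} = v_{9} ; sig = [3:1]
  • {1,4,8}:  v_{1} + v_{4} + v_{8} = v_{7} ; sig = [3:1]

Signatures (|P|; sorted positive RHS coefficients), sorted:
    |P|=2: 21 collections, coeffs (), (), (), (1), (1), (1), (1), (1), (1), (1), (1,1), (1,1), (1,1), (1,1), (1,1), (1,1), (1,1,2), (1,2), (1,2), (1,2), (1,2)
    |P|=3: 2 collections, coeffs (1), (1)


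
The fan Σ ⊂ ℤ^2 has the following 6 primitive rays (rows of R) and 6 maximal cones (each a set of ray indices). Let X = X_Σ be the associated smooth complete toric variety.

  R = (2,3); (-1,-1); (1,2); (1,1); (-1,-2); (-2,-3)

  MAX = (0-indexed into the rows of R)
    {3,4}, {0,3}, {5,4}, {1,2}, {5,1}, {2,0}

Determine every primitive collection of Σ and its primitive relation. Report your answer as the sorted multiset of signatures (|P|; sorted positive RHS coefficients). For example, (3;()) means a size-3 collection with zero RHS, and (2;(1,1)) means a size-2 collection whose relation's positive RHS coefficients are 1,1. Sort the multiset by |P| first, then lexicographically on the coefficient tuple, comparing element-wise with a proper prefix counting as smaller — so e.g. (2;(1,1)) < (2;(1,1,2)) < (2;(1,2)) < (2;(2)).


9 minimal non-faces of Δ(Σ) (on 6 rays):

  • {0,5}:  v_{0} + v_{5} = 0  so sig = (2;())
  • {1,3}:  v_{1} + v_{3} = 0  so sig = (2;())
  • {2,4}:  v_{2} + v_{4} = 0  so sig = (2;())
  • {0,1}:  v_{0} + v_{1} = v_{2}  so sig = (2;(1))
  • {0,4}:  v_{0} + v_{4} = v_{3}  so sig = (2;(1))
  • {1,4}:  v_{1} + v_{4} = v_{5}  so sig = (2;(1))
  • {2,3}:  v_{2} + v_{3} = v_{0}  so sig = (2;(1))
  • {2,5}:  v_{2} + v_{5} = v_{1}  so sig = (2;(1))
  • {3,5}:  v_{3} + v_{5} = v_{4}  so sig = (2;(1))

Hence PRS(X_Σ) =
{ (2;()) ×3,  (2;(1)) ×6 }


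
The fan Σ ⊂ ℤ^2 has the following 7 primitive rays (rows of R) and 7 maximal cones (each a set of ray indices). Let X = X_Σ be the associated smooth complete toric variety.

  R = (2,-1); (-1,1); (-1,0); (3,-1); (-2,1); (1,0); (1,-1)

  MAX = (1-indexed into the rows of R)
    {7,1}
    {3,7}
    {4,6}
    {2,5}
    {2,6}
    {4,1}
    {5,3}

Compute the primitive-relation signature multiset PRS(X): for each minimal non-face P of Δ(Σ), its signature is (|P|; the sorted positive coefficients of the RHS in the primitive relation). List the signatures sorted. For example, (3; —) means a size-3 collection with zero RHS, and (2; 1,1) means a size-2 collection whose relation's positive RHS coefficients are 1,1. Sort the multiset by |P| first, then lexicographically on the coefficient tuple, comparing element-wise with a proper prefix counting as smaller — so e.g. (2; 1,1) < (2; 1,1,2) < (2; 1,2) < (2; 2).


Δ(Σ) — 7 vertices, 14 min non-faces:

  • {1,5}:  v_{1} + v_{5} = 0 — sig = (2; —)
  • {2,7}:  v_{2} + v_{7} = 0 — sig = (2; —)
  • {3,6}:  v_{3} + v_{6} = 0 — sig = (2; —)
  • {1,2}:  v_{1} + v_{2} = v_{6} — sig = (2; 1)
  • {1,3}:  v_{1} + v_{3} = v_{7} — sig = (2; 1)
  • {1,6}:  v_{1} + v_{6} = v_{4} — sig = (2; 1)
  • {2,3}:  v_{2} + v_{3} = v_{5} — sig = (2; 1)
  • {3,4}:  v_{3} + v_{4} = v_{1} — sig = (2; 1)
  • {4,5}:  v_{4} + v_{5} = v_{6} — sig = (2; 1)
  • {5,6}:  v_{5} + v_{6} = v_{2} — sig = (2; 1)
  • {5,7}:  v_{5} + v_{7} = v_{3} — sig = (2; 1)
  • {6,7}:  v_{6} + v_{7} = v_{1} — sig = (2; 1)
  • {2,4}:  v_{2} + v_{4} = 2·v_{6} — sig = (2; 2)
  • {4,7}:  v_{4} + v_{7} = 2·v_{1} — sig = (2; 2)

Signatures (|P|; sorted positive RHS coefficients), sorted:
    (2; —)
    (2; —)
    (2; —)
    (2; 1)
    (2; 1)
    (2; 1)
    (2; 1)
    (2; 1)
    (2; 1)
    (2; 1)
    (2; 1)
    (2; 1)
    (2; 2)
    (2; 2)


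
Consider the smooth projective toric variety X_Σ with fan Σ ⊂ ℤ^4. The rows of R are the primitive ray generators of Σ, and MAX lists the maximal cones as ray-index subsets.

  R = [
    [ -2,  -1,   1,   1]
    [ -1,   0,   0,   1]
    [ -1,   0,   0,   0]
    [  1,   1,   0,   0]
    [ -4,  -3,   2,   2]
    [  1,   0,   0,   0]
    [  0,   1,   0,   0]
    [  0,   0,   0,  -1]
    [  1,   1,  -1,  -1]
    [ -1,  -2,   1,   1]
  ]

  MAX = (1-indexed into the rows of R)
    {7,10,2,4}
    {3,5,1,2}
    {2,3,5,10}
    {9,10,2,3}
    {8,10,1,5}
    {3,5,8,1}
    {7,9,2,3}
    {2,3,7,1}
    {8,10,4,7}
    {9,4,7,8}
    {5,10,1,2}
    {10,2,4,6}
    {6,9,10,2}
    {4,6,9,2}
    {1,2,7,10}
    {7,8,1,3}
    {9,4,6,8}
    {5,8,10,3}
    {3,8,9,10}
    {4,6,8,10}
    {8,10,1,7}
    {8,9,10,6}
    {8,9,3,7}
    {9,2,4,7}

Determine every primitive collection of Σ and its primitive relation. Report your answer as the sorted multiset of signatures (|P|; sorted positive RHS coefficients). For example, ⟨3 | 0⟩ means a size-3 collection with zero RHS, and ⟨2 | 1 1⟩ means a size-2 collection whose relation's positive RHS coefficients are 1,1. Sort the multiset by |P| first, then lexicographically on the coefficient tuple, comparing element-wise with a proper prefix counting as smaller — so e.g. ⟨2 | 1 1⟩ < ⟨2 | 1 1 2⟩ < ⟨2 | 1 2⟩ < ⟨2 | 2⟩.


15 minimal non-faces of Δ(Σ) (on 10 rays):

  • {3,6}:  v_{3} + v_{6} = 0 — sig = ⟨2 | 0⟩
  • {1,9}:  v_{1} + v_{9} = v_{3} — sig = ⟨2 | 1⟩
  • {2,8}:  v_{2} + v_{8} = v_{3} — sig = ⟨2 | 1⟩
  • {3,4}:  v_{3} + v_{4} = v_{7} — sig = ⟨2 | 1⟩
  • {6,7}:  v_{6} + v_{7} = v_{4} — sig = ⟨2 | 1⟩
  • {1,6}:  v_{1} + v_{6} = v_{7} + v_{10} — sig = ⟨2 | 1 1⟩
  • {5,6}:  v_{5} + v_{6} = v_{1} + v_{10} — sig = ⟨2 | 1 1⟩
  • {4,5}:  v_{4} + v_{5} = v_{1} + v_{7} + v_{10} — sig = ⟨2 | 1 1 1⟩
  • {1,4}:  v_{1} + v_{4} = 2·v_{7} + v_{10} — sig = ⟨2 | 1 2⟩
  • {5,9}:  v_{5} + v_{9} = 2·v_{3} + v_{10} — sig = ⟨2 | 1 2⟩
  • {5,7}:  v_{5} + v_{7} = 2·v_{1} — sig = ⟨2 | 2⟩
  • {7,9,10}:  v_{7} + v_{9} + v_{10} = 0 — sig = ⟨3 | 0⟩
  • {1,3,10}:  v_{1} + v_{3} + v_{10} = v_{5} — sig = ⟨3 | 1⟩
  • {3,7,10}:  v_{3} + v_{7} + v_{10} = v_{1} — sig = ⟨3 | 1⟩
  • {4,9,10}:  v_{4} + v_{9} + v_{10} = v_{6} — sig = ⟨3 | 1⟩

Signatures (|P|; sorted positive RHS coefficients), sorted:
{ ⟨2 | 0⟩,  ⟨2 | 1⟩ ×4,  ⟨2 | 1 1⟩ ×2,  ⟨2 | 1 1 1⟩,  ⟨2 | 1 2⟩ ×2,  ⟨2 | 2⟩,  ⟨3 | 0⟩,  ⟨3 | 1⟩ ×3 }


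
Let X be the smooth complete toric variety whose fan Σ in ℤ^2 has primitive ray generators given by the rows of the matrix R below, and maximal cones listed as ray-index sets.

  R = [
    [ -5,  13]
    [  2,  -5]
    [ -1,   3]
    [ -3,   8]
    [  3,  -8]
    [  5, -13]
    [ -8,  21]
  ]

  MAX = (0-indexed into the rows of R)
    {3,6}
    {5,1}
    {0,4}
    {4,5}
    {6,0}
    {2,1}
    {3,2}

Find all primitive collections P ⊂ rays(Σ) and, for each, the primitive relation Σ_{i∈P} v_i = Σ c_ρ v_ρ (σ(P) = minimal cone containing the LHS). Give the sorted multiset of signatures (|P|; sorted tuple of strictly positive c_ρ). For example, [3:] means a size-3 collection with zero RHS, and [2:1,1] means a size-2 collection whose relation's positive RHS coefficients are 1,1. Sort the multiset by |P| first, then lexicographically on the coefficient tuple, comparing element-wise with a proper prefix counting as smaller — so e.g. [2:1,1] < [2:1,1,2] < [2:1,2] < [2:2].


Δ(Σ) — 7 vertices, 14 min non-faces:

  • {0,5}:  v_{0} + v_{5} = 0  ⟹  sig = [2:]
  • {3,4}:  v_{3} + v_{4} = 0  ⟹  sig = [2:]
  • {0,1}:  v_{0} + v_{1} = v_{3}  ⟹  sig = [2:1]
  • {0,3}:  v_{0} + v_{3} = v_{6}  ⟹  sig = [2:1]
  • {1,3}:  v_{1} + v_{3} = v_{2}  ⟹  sig = [2:1]
  • {1,4}:  v_{1} + v_{4} = v_{5}  ⟹  sig = [2:1]
  • {2,4}:  v_{2} + v_{4} = v_{1}  ⟹  sig = [2:1]
  • {3,5}:  v_{3} + v_{5} = v_{1}  ⟹  sig = [2:1]
  • {4,6}:  v_{4} + v_{6} = v_{0}  ⟹  sig = [2:1]
  • {5,6}:  v_{5} + v_{6} = v_{3}  ⟹  sig = [2:1]
  • {0,2}:  v_{0} + v_{2} = 2·v_{3}  ⟹  sig = [2:2]
  • {1,6}:  v_{1} + v_{6} = 2·v_{3}  ⟹  sig = [2:2]
  • {2,5}:  v_{2} + v_{5} = 2·v_{1}  ⟹  sig = [2:2]
  • {2,6}:  v_{2} + v_{6} = 3·v_{3}  ⟹  sig = [2:3]

Hence PRS(X_Σ) =
    [2:]
    [2:]
    [2:1]
    [2:1]
    [2:1]
    [2:1]
    [2:1]
    [2:1]
    [2:1]
    [2:1]
    [2:2]
    [2:2]
    [2:2]
    [2:3]


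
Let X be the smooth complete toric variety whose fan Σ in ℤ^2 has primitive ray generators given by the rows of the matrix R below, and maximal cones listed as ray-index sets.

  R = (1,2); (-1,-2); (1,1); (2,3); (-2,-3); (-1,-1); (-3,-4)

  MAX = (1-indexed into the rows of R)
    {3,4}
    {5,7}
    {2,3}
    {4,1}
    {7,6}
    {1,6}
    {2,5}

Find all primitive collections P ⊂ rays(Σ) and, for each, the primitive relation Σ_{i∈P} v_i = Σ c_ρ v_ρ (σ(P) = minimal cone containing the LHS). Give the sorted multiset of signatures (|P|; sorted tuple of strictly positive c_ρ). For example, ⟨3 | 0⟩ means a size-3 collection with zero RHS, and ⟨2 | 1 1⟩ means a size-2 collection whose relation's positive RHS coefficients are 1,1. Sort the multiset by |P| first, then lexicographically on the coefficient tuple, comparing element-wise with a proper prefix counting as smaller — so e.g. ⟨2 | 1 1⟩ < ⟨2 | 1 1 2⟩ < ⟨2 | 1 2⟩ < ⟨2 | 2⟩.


14 minimal non-faces of Δ(Σ) (on 7 rays):

  • {1,2}:  v_{1} + v_{2} = 0  →  sig = ⟨2 | 0⟩
  • {3,6}:  v_{3} + v_{6} = 0  →  sig = ⟨2 | 0⟩
  • {4,5}:  v_{4} + v_{5} = 0  →  sig = ⟨2 | 0⟩
  • {1,3}:  v_{1} + v_{3} = v_{4}  →  sig = ⟨2 | 1⟩
  • {1,5}:  v_{1} + v_{5} = v_{6}  →  sig = ⟨2 | 1⟩
  • {2,4}:  v_{2} + v_{4} = v_{3}  →  sig = ⟨2 | 1⟩
  • {2,6}:  v_{2} + v_{6} = v_{5}  →  sig = ⟨2 | 1⟩
  • {3,5}:  v_{3} + v_{5} = v_{2}  →  sig = ⟨2 | 1⟩
  • {3,7}:  v_{3} + v_{7} = v_{5}  →  sig = ⟨2 | 1⟩
  • {4,6}:  v_{4} + v_{6} = v_{1}  →  sig = ⟨2 | 1⟩
  • {4,7}:  v_{4} + v_{7} = v_{6}  →  sig = ⟨2 | 1⟩
  • {5,6}:  v_{5} + v_{6} = v_{7}  →  sig = ⟨2 | 1⟩
  • {1,7}:  v_{1} + v_{7} = 2·v_{6}  →  sig = ⟨2 | 2⟩
  • {2,7}:  v_{2} + v_{7} = 2·v_{5}  →  sig = ⟨2 | 2⟩

Hence PRS(X_Σ) =
{ ⟨2 | 0⟩ ×3,  ⟨2 | 1⟩ ×9,  ⟨2 | 2⟩ ×2 }


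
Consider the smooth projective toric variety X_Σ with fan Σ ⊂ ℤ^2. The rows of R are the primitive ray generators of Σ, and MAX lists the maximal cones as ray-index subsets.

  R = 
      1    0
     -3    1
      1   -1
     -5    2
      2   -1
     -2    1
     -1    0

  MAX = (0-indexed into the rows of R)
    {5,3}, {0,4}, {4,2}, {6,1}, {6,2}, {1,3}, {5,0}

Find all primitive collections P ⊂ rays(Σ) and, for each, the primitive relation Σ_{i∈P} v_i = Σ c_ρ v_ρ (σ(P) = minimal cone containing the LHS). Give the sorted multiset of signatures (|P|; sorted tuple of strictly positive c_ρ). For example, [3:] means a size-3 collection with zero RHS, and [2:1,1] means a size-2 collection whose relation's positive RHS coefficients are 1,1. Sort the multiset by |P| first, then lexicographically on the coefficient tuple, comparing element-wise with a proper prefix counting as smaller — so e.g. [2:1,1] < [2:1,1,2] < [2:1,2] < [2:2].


|primitive collections| = 14. Relations:

  P={0,6}:  v_{0} + v_{6} = 0  ⇒ sig = [2:]
  P={4,5}:  v_{4} + v_{5} = 0  ⇒ sig = [2:]
  P={0,1}:  v_{0} + v_{1} = v_{5}  ⇒ sig = [2:1]
  P={0,2}:  v_{0} + v_{2} = v_{4}  ⇒ sig = [2:1]
  P={1,4}:  v_{1} + v_{4} = v_{6}  ⇒ sig = [2:1]
  P={1,5}:  v_{1} + v_{5} = v_{3}  ⇒ sig = [2:1]
  P={2,5}:  v_{2} + v_{5} = v_{6}  ⇒ sig = [2:1]
  P={3,4}:  v_{3} + v_{4} = v_{1}  ⇒ sig = [2:1]
  P={4,6}:  v_{4} + v_{6} = v_{2}  ⇒ sig = [2:1]
  P={5,6}:  v_{5} + v_{6} = v_{1}  ⇒ sig = [2:1]
  P={2,3}:  v_{2} + v_{3} = v_{1} + v_{6}  ⇒ sig = [2:1,1]
  P={0,3}:  v_{0} + v_{3} = 2·v_{5}  ⇒ sig = [2:2]
  P={1,2}:  v_{1} + v_{2} = 2·v_{6}  ⇒ sig = [2:2]
  P={3,6}:  v_{3} + v_{6} = 2·v_{1}  ⇒ sig = [2:2]

Sorted signature multiset PRS(X):
    |P|=2: 14 collections, coeffs (), (), (1), (1), (1), (1), (1), (1), (1), (1), (1,1), (2), (2), (2)


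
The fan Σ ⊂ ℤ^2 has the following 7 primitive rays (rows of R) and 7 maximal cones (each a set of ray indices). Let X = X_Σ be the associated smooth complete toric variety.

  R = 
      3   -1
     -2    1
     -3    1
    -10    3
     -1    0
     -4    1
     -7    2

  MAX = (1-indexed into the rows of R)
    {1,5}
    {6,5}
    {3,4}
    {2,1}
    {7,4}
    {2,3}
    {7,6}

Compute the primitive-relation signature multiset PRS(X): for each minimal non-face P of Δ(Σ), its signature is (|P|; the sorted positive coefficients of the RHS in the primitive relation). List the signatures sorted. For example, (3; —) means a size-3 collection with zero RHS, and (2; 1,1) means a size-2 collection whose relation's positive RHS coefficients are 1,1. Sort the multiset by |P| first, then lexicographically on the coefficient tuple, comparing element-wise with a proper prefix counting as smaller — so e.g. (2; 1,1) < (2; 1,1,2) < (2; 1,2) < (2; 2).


14 collections generate NE(X_Σ); each relation:

  P={1,3}:  v_{1} + v_{3} = 0 ; sig = (2; —)
  P={1,4}:  v_{1} + v_{4} = v_{7} ; sig = (2; 1)
  P={1,6}:  v_{1} + v_{6} = v_{5} ; sig = (2; 1)
  P={1,7}:  v_{1} + v_{7} = v_{6} ; sig = (2; 1)
  P={2,5}:  v_{2} + v_{5} = v_{3} ; sig = (2; 1)
  P={3,5}:  v_{3} + v_{5} = v_{6} ; sig = (2; 1)
  P={3,6}:  v_{3} + v_{6} = v_{7} ; sig = (2; 1)
  P={3,7}:  v_{3} + v_{7} = v_{4} ; sig = (2; 1)
  P={4,5}:  v_{4} + v_{5} = v_{6} + v_{7} ; sig = (2; 1,1)
  P={2,6}:  v_{2} + v_{6} = 2·v_{3} ; sig = (2; 2)
  P={4,6}:  v_{4} + v_{6} = 2·v_{7} ; sig = (2; 2)
  P={5,7}:  v_{5} + v_{7} = 2·v_{6} ; sig = (2; 2)
  P={2,7}:  v_{2} + v_{7} = 3·v_{3} ; sig = (2; 3)
  P={2,4}:  v_{2} + v_{4} = 4·v_{3} ; sig = (2; 4)

Hence PRS(X_Σ) =
    (2; —)
    (2; 1)
    (2; 1)
    (2; 1)
    (2; 1)
    (2; 1)
    (2; 1)
    (2; 1)
    (2; 1,1)
    (2; 2)
    (2; 2)
    (2; 2)
    (2; 3)
    (2; 4)


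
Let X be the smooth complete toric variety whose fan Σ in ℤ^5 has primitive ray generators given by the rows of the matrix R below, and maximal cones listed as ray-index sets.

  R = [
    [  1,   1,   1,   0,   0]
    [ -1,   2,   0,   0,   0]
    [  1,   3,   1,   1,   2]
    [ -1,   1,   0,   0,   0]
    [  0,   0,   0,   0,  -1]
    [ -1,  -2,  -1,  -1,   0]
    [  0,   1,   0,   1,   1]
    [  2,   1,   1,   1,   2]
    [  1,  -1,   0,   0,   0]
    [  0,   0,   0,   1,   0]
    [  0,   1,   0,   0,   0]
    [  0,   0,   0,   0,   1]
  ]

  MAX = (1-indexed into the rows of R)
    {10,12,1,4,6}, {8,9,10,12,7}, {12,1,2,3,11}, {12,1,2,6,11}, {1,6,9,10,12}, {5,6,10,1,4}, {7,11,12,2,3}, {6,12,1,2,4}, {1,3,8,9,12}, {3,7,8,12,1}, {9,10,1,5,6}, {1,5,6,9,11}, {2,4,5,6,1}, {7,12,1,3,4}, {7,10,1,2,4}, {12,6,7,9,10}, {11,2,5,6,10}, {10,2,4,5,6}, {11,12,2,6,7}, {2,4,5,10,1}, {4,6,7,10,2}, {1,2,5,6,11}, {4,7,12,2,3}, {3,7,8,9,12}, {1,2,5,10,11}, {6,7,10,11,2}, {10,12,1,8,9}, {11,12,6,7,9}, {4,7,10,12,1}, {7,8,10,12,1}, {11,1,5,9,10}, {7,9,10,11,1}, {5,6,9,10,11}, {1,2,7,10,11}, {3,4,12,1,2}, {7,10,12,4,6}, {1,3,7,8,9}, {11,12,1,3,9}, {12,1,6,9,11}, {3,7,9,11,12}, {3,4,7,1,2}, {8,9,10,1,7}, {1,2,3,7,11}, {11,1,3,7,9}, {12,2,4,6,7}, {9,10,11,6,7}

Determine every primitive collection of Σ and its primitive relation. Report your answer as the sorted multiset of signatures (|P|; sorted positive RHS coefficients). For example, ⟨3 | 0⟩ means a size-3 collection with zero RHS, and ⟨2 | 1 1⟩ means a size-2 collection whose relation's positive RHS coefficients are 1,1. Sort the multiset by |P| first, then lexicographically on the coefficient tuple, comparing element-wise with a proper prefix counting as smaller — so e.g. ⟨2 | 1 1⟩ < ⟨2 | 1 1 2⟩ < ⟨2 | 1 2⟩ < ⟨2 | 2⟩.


21 minimal non-faces of Δ(Σ) (on 12 rays):

  • {4,9}:  v_{4} + v_{9} = 0 — sig = ⟨2 | 0⟩
  • {5,12}:  v_{5} + v_{12} = 0 — sig = ⟨2 | 0⟩
  • {2,8}:  v_{2} + v_{8} = v_{3} — sig = ⟨2 | 1⟩
  • {2,9}:  v_{2} + v_{9} = v_{11} — sig = ⟨2 | 1⟩
  • {4,11}:  v_{4} + v_{11} = v_{2} — sig = ⟨2 | 1⟩
  • {5,7}:  v_{5} + v_{7} = v_{10} + v_{11} — sig = ⟨2 | 1 1⟩
  • {8,11}:  v_{8} + v_{11} = v_{3} + v_{9} — sig = ⟨2 | 1 1⟩
  • {3,5}:  v_{3} + v_{5} = v_{1} + v_{7} + v_{11} — sig = ⟨2 | 1 1 1⟩
  • {4,8}:  v_{4} + v_{8} = v_{1} + v_{7} + v_{12} — sig = ⟨2 | 1 1 1⟩
  • {5,8}:  v_{5} + v_{8} = v_{1} + v_{7} + v_{9} — sig = ⟨2 | 1 1 1⟩
  • {3,6}:  v_{3} + v_{6} = v_{11} + 2·v_{12} — sig = ⟨2 | 1 2⟩
  • {3,10}:  v_{3} + v_{10} = v_{1} + 2·v_{7} — sig = ⟨2 | 1 2⟩
  • {6,8}:  v_{6} + v_{8} = v_{9} + 2·v_{12} — sig = ⟨2 | 1 2⟩
  • {1,6,7}:  v_{1} + v_{6} + v_{7} = v_{12} — sig = ⟨3 | 1⟩
  • {10,11,12}:  v_{10} + v_{11} + v_{12} = v_{7} — sig = ⟨3 | 1⟩
  • {2,10,12}:  v_{2} + v_{10} + v_{12} = v_{4} + v_{7} — sig = ⟨3 | 1 1⟩
  • {1,6,10,11}:  v_{1} + v_{6} + v_{10} + v_{11} = 0 — sig = ⟨4 | 0⟩
  • {1,2,6,10}:  v_{1} + v_{2} + v_{6} + v_{10} = v_{4} — sig = ⟨4 | 1⟩
  • {1,7,9,12}:  v_{1} + v_{7} + v_{9} + v_{12} = v_{8} — sig = ⟨4 | 1⟩
  • {1,7,11,12}:  v_{1} + v_{7} + v_{11} + v_{12} = v_{3} — sig = ⟨4 | 1⟩
  • {1,2,7,12}:  v_{1} + v_{2} + v_{7} + v_{12} = v_{3} + v_{4} — sig = ⟨4 | 1 1⟩

Signatures (|P|; sorted positive RHS coefficients), sorted:
    ⟨2 | 0⟩
    ⟨2 | 0⟩
    ⟨2 | 1⟩
    ⟨2 | 1⟩
    ⟨2 | 1⟩
    ⟨2 | 1 1⟩
    ⟨2 | 1 1⟩
    ⟨2 | 1 1 1⟩
    ⟨2 | 1 1 1⟩
    ⟨2 | 1 1 1⟩
    ⟨2 | 1 2⟩
    ⟨2 | 1 2⟩
    ⟨2 | 1 2⟩
    ⟨3 | 1⟩
    ⟨3 | 1⟩
    ⟨3 | 1 1⟩
    ⟨4 | 0⟩
    ⟨4 | 1⟩
    ⟨4 | 1⟩
    ⟨4 | 1⟩
    ⟨4 | 1 1⟩


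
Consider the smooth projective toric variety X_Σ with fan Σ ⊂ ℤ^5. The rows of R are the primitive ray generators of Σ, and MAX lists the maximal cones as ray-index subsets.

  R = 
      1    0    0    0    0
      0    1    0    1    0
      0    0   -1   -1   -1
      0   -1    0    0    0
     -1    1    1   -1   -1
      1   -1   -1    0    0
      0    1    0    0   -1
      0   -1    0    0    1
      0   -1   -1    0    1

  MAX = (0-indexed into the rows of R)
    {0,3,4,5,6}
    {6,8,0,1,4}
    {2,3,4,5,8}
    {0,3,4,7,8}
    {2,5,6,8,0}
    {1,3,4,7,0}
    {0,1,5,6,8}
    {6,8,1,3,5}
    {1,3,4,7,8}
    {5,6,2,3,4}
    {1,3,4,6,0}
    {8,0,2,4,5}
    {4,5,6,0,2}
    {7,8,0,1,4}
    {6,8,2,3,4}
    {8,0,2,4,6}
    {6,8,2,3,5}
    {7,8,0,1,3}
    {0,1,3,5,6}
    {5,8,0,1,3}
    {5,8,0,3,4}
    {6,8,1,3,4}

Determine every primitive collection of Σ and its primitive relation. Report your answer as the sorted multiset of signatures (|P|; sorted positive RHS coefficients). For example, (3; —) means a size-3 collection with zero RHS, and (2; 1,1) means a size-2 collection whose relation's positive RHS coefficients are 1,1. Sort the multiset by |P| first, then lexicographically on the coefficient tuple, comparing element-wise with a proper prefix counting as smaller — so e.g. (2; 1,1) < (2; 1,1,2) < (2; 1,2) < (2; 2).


Σ has 9 primitive collections:

  P = {6,7}:  v_{6} + v_{7} = 0  →  sig = (2; —)
  P = {2,7}:  v_{2} + v_{7} = v_{4} + v_{5} + v_{8}  →  sig = (2; 1,1,1)
  P = {5,7}:  v_{5} + v_{7} = v_{0} + v_{3} + v_{8}  →  sig = (2; 1,1,1)
  P = {1,2}:  v_{1} + v_{2} = 2·v_{6} + v_{8}  →  sig = (2; 1,2)
  P = {1,4,5}:  v_{1} + v_{4} + v_{5} = v_{6}  →  sig = (3; 1)
  P = {0,2,3}:  v_{0} + v_{2} + v_{3} = v_{4} + 2·v_{5}  →  sig = (3; 1,2)
  P = {0,3,6,8}:  v_{0} + v_{3} + v_{6} + v_{8} = v_{5}  →  sig = (4; 1)
  P = {4,5,6,8}:  v_{4} + v_{5} + v_{6} + v_{8} = v_{2}  →  sig = (4; 1)
  P = {0,1,3,4,8}:  v_{0} + v_{1} + v_{3} + v_{4} + v_{8} = 0  →  sig = (5; —)

so the primitive-relation signature multiset is
    (2; —)
    (2; 1,1,1)
    (2; 1,1,1)
    (2; 1,2)
    (3; 1)
    (3; 1,2)
    (4; 1)
    (4; 1)
    (5; —)


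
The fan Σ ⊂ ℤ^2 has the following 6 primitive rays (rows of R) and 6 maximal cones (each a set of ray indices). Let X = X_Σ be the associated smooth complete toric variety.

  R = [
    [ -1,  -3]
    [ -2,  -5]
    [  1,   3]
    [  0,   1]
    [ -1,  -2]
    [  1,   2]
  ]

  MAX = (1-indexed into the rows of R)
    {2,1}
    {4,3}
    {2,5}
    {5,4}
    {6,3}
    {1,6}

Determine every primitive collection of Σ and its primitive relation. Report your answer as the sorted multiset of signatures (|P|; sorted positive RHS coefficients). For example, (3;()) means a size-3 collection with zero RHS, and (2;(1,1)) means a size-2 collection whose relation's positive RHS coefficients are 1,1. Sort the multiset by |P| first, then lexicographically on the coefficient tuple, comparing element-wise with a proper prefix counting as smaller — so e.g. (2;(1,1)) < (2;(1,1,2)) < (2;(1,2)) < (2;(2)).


Δ(Σ) — 6 vertices, 9 min non-faces:

  • {1,3}:  v_{1} + v_{3} = 0  ⟹  sig = (2;())
  • {5,6}:  v_{5} + v_{6} = 0  ⟹  sig = (2;())
  • {1,4}:  v_{1} + v_{4} = v_{5}  ⟹  sig = (2;(1))
  • {1,5}:  v_{1} + v_{5} = v_{2}  ⟹  sig = (2;(1))
  • {2,3}:  v_{2} + v_{3} = v_{5}  ⟹  sig = (2;(1))
  • {2,6}:  v_{2} + v_{6} = v_{1}  ⟹  sig = (2;(1))
  • {3,5}:  v_{3} + v_{5} = v_{4}  ⟹  sig = (2;(1))
  • {4,6}:  v_{4} + v_{6} = v_{3}  ⟹  sig = (2;(1))
  • {2,4}:  v_{2} + v_{4} = 2·v_{5}  ⟹  sig = (2;(2))

so the primitive-relation signature multiset is
    |P|=2: 9 collections, coeffs (), (), (1), (1), (1), (1), (1), (1), (2)


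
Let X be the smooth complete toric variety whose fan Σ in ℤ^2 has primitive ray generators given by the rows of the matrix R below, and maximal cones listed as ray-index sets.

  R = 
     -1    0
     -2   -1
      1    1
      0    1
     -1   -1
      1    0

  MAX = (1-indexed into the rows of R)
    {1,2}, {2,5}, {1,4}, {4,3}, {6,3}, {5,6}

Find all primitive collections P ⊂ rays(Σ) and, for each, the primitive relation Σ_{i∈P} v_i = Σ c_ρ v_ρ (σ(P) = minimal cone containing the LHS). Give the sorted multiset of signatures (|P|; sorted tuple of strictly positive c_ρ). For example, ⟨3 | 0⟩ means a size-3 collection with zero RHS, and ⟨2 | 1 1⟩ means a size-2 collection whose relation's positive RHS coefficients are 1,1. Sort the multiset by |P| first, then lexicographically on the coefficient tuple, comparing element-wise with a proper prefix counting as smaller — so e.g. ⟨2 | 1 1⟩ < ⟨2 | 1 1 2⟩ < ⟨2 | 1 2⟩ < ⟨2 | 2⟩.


Minimal non-faces — 9 found among 6 rays, 6 max cones:

  P={1,6}:  v_{1} + v_{6} = 0  so sig = ⟨2 | 0⟩
  P={3,5}:  v_{3} + v_{5} = 0  so sig = ⟨2 | 0⟩
  P={1,3}:  v_{1} + v_{3} = v_{4}  so sig = ⟨2 | 1⟩
  P={1,5}:  v_{1} + v_{5} = v_{2}  so sig = ⟨2 | 1⟩
  P={2,3}:  v_{2} + v_{3} = v_{1}  so sig = ⟨2 | 1⟩
  P={2,6}:  v_{2} + v_{6} = v_{5}  so sig = ⟨2 | 1⟩
  P={4,5}:  v_{4} + v_{5} = v_{1}  so sig = ⟨2 | 1⟩
  P={4,6}:  v_{4} + v_{6} = v_{3}  so sig = ⟨2 | 1⟩
  P={2,4}:  v_{2} + v_{4} = 2·v_{1}  so sig = ⟨2 | 2⟩

Signatures (|P|; sorted positive RHS coefficients), sorted:
{ ⟨2 | 0⟩ ×2,  ⟨2 | 1⟩ ×6,  ⟨2 | 2⟩ }


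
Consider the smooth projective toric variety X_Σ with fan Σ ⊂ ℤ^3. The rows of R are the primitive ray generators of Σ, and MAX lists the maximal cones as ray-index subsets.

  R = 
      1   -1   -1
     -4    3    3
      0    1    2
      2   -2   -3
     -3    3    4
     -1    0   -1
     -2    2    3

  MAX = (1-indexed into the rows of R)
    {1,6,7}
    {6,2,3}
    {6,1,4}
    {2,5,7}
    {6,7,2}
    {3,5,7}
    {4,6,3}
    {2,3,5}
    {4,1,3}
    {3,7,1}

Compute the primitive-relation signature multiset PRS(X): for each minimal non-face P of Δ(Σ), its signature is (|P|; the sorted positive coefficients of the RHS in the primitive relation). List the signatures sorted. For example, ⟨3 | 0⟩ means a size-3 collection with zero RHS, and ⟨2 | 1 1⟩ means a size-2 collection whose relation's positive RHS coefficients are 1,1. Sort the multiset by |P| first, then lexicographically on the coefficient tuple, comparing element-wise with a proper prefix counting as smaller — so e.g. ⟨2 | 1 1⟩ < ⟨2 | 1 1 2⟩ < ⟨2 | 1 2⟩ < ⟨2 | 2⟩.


Σ has 9 primitive collections:

  P={4,7}:  v_{4} + v_{7} = 0  →  sig = ⟨2 | 0⟩
  P={1,5}:  v_{1} + v_{5} = v_{7}  →  sig = ⟨2 | 1⟩
  P={5,6}:  v_{5} + v_{6} = v_{2}  →  sig = ⟨2 | 1⟩
  P={1,2}:  v_{1} + v_{2} = v_{6} + v_{7}  →  sig = ⟨2 | 1 1⟩
  P={4,5}:  v_{4} + v_{5} = v_{3} + v_{6}  →  sig = ⟨2 | 1 1⟩
  P={2,4}:  v_{2} + v_{4} = v_{3} + 2·v_{6}  →  sig = ⟨2 | 1 2⟩
  P={1,3,6}:  v_{1} + v_{3} + v_{6} = 0  →  sig = ⟨3 | 0⟩
  P={3,6,7}:  v_{3} + v_{6} + v_{7} = v_{5}  →  sig = ⟨3 | 1⟩
  P={2,3,7}:  v_{2} + v_{3} + v_{7} = 2·v_{5}  →  sig = ⟨3 | 2⟩

Signatures (|P|; sorted positive RHS coefficients), sorted:
    ⟨2 | 0⟩
    ⟨2 | 1⟩
    ⟨2 | 1⟩
    ⟨2 | 1 1⟩
    ⟨2 | 1 1⟩
    ⟨2 | 1 2⟩
    ⟨3 | 0⟩
    ⟨3 | 1⟩
    ⟨3 | 2⟩


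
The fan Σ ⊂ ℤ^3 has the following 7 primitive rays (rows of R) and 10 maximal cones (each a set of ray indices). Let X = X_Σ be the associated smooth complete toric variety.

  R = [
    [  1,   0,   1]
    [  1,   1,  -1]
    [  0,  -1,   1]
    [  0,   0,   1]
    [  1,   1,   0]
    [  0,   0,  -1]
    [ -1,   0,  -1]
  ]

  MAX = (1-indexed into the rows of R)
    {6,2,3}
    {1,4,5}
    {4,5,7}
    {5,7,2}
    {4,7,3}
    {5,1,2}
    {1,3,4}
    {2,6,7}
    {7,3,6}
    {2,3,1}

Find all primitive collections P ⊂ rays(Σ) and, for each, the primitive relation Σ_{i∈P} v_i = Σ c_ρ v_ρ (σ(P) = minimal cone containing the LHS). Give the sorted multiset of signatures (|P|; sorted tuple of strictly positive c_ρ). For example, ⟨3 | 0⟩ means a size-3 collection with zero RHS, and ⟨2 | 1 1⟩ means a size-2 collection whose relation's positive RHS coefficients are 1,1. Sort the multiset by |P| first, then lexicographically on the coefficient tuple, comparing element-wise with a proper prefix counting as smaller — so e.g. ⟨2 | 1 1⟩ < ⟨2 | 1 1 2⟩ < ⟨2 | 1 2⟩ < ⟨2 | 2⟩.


7 collections generate NE(X_Σ); each relation:

  • {1,7}:  v_{1} + v_{7} = 0  →  sig = ⟨2 | 0⟩
  • {4,6}:  v_{4} + v_{6} = 0  →  sig = ⟨2 | 0⟩
  • {2,4}:  v_{2} + v_{4} = v_{5}  →  sig = ⟨2 | 1⟩
  • {3,5}:  v_{3} + v_{5} = v_{1}  →  sig = ⟨2 | 1⟩
  • {5,6}:  v_{5} + v_{6} = v_{2}  →  sig = ⟨2 | 1⟩
  • {1,6}:  v_{1} + v_{6} = v_{2} + v_{3}  →  sig = ⟨2 | 1 1⟩
  • {2,3,7}:  v_{2} + v_{3} + v_{7} = v_{6}  →  sig = ⟨3 | 1⟩

Sorted signature multiset PRS(X):
    ⟨2 | 0⟩
    ⟨2 | 0⟩
    ⟨2 | 1⟩
    ⟨2 | 1⟩
    ⟨2 | 1⟩
    ⟨2 | 1 1⟩
    ⟨3 | 1⟩


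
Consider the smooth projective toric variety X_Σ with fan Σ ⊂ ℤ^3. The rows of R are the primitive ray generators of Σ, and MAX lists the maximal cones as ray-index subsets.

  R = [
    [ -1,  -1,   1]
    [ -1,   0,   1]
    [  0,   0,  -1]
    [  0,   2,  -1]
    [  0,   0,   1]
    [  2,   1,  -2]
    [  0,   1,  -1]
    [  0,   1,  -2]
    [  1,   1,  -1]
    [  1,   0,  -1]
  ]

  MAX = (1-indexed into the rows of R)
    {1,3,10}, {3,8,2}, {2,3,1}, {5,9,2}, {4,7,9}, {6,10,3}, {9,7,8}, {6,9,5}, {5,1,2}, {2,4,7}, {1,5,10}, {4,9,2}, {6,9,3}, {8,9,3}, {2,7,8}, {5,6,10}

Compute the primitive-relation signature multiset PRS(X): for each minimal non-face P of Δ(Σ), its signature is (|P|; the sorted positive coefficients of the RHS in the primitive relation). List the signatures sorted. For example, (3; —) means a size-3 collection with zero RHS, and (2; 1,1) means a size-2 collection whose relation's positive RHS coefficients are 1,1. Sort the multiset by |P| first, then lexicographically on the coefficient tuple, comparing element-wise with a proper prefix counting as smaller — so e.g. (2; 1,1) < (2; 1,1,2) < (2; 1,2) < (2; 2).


Minimal non-faces — 24 found among 10 rays, 16 max cones:

  P = {1,9}:  v_{1} + v_{9} = 0 — sig = (2; —)
  P = {2,10}:  v_{2} + v_{10} = 0 — sig = (2; —)
  P = {3,5}:  v_{3} + v_{5} = 0 — sig = (2; —)
  P = {1,6}:  v_{1} + v_{6} = v_{10} — sig = (2; 1)
  P = {2,6}:  v_{2} + v_{6} = v_{9} — sig = (2; 1)
  P = {3,7}:  v_{3} + v_{7} = v_{8} — sig = (2; 1)
  P = {5,8}:  v_{5} + v_{8} = v_{7} — sig = (2; 1)
  P = {9,10}:  v_{9} + v_{10} = v_{6} — sig = (2; 1)
  P = {1,4}:  v_{1} + v_{4} = v_{2} + v_{7} — sig = (2; 1,1)
  P = {1,7}:  v_{1} + v_{7} = v_{2} + v_{3} — sig = (2; 1,1)
  P = {4,10}:  v_{4} + v_{10} = v_{7} + v_{9} — sig = (2; 1,1)
  P = {5,7}:  v_{5} + v_{7} = v_{2} + v_{9} — sig = (2; 1,1)
  P = {7,10}:  v_{7} + v_{10} = v_{3} + v_{9} — sig = (2; 1,1)
  P = {1,8}:  v_{1} + v_{8} = v_{2} + 2·v_{3} — sig = (2; 1,2)
  P = {4,6}:  v_{4} + v_{6} = v_{7} + 2·v_{9} — sig = (2; 1,2)
  P = {6,7}:  v_{6} + v_{7} = v_{3} + 2·v_{9} — sig = (2; 1,2)
  P = {8,10}:  v_{8} + v_{10} = 2·v_{3} + v_{9} — sig = (2; 1,2)
  P = {3,4}:  v_{3} + v_{4} = 2·v_{7} — sig = (2; 2)
  P = {4,5}:  v_{4} + v_{5} = 2·v_{2} + 2·v_{9} — sig = (2; 2,2)
  P = {6,8}:  v_{6} + v_{8} = 2·v_{3} + 2·v_{9} — sig = (2; 2,2)
  P = {4,8}:  v_{4} + v_{8} = 3·v_{7} — sig = (2; 3)
  P = {2,3,9}:  v_{2} + v_{3} + v_{9} = v_{7} — sig = (3; 1)
  P = {2,7,9}:  v_{2} + v_{7} + v_{9} = v_{4} — sig = (3; 1)
  P = {2,8,9}:  v_{2} + v_{8} + v_{9} = 2·v_{7} — sig = (3; 2)

Signatures (|P|; sorted positive RHS coefficients), sorted:
    (2; —)
    (2; —)
    (2; —)
    (2; 1)
    (2; 1)
    (2; 1)
    (2; 1)
    (2; 1)
    (2; 1,1)
    (2; 1,1)
    (2; 1,1)
    (2; 1,1)
    (2; 1,1)
    (2; 1,2)
    (2; 1,2)
    (2; 1,2)
    (2; 1,2)
    (2; 2)
    (2; 2,2)
    (2; 2,2)
    (2; 3)
    (3; 1)
    (3; 1)
    (3; 2)
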